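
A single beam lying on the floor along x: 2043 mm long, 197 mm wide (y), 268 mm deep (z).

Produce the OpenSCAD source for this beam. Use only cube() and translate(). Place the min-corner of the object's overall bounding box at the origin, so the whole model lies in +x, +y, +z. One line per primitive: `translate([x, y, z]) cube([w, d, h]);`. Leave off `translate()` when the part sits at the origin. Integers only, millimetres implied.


cube([2043, 197, 268]);


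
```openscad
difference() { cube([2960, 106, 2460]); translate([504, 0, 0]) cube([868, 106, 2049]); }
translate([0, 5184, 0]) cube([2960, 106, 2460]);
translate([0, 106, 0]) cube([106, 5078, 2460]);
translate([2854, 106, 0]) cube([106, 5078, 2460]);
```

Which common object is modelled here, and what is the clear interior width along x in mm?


A single room. The interior width is 2748 mm.

Four walls enclosing a rectangle with a door in the front wall — a room. Outside width 2960 minus two 106 mm walls gives 2748 mm.


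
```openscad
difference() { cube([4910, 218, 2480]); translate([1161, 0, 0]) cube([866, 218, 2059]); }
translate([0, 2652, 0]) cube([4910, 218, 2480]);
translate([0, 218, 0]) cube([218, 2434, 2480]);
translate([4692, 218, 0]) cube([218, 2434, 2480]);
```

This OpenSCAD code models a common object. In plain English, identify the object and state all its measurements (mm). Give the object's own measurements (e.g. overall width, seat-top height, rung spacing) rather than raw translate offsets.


A single room: four walls, each 2480 mm tall and 218 mm thick, enclosing an outside footprint 4910×2870 mm (x × y), no floor or roof. The front and back walls (−y and +y sides) run the full x-width; the side walls fit between their inner faces. A door opening 866 mm wide and 2059 mm tall is cut through the front wall from the floor up, its −x edge 1161 mm from the wall's −x end.


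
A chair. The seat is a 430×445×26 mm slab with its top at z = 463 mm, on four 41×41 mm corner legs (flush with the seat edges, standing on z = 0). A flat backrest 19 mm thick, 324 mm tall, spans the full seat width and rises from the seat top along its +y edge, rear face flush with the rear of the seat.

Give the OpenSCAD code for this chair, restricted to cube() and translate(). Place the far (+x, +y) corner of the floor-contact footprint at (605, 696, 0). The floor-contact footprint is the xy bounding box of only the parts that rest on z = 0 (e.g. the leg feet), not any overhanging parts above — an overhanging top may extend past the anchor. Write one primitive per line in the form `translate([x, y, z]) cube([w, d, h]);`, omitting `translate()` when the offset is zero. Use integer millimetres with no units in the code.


translate([175, 251, 437]) cube([430, 445, 26]);
translate([175, 251, 0]) cube([41, 41, 437]);
translate([564, 251, 0]) cube([41, 41, 437]);
translate([175, 655, 0]) cube([41, 41, 437]);
translate([564, 655, 0]) cube([41, 41, 437]);
translate([175, 677, 463]) cube([430, 19, 324]);


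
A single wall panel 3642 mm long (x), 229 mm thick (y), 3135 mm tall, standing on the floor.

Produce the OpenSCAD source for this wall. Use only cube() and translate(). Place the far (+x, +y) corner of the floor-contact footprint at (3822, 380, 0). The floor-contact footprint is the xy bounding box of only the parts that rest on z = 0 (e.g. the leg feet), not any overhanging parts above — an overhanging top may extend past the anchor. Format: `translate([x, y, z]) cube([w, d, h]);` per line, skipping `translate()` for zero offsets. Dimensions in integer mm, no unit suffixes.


translate([180, 151, 0]) cube([3642, 229, 3135]);


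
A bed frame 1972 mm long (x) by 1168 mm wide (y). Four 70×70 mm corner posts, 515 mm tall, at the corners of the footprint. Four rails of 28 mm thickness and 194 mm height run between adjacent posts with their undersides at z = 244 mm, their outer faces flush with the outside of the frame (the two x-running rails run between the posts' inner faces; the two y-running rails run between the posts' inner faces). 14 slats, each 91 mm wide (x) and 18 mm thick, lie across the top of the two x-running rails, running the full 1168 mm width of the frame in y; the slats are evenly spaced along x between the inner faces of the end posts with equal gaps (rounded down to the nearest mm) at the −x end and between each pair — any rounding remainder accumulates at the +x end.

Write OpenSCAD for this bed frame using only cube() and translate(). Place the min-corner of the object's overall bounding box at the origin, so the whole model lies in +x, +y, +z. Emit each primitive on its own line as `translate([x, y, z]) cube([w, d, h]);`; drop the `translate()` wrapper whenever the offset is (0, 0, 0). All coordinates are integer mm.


cube([70, 70, 515]);
translate([0, 1098, 0]) cube([70, 70, 515]);
translate([1902, 0, 0]) cube([70, 70, 515]);
translate([1902, 1098, 0]) cube([70, 70, 515]);
translate([70, 0, 244]) cube([1832, 28, 194]);
translate([70, 1140, 244]) cube([1832, 28, 194]);
translate([0, 70, 244]) cube([28, 1028, 194]);
translate([1944, 70, 244]) cube([28, 1028, 194]);
translate([107, 0, 438]) cube([91, 1168, 18]);
translate([235, 0, 438]) cube([91, 1168, 18]);
translate([363, 0, 438]) cube([91, 1168, 18]);
translate([491, 0, 438]) cube([91, 1168, 18]);
translate([619, 0, 438]) cube([91, 1168, 18]);
translate([747, 0, 438]) cube([91, 1168, 18]);
translate([875, 0, 438]) cube([91, 1168, 18]);
translate([1003, 0, 438]) cube([91, 1168, 18]);
translate([1131, 0, 438]) cube([91, 1168, 18]);
translate([1259, 0, 438]) cube([91, 1168, 18]);
translate([1387, 0, 438]) cube([91, 1168, 18]);
translate([1515, 0, 438]) cube([91, 1168, 18]);
translate([1643, 0, 438]) cube([91, 1168, 18]);
translate([1771, 0, 438]) cube([91, 1168, 18]);


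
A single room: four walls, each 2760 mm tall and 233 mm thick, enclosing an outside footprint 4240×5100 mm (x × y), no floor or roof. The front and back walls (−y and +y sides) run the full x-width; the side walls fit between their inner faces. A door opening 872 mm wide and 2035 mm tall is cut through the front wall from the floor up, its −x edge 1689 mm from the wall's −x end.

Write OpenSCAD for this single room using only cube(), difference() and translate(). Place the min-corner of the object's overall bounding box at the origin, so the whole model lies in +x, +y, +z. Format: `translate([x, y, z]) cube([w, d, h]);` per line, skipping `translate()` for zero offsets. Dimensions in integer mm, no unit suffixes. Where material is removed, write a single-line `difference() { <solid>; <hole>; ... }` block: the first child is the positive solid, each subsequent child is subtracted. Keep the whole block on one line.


difference() { cube([4240, 233, 2760]); translate([1689, 0, 0]) cube([872, 233, 2035]); }
translate([0, 4867, 0]) cube([4240, 233, 2760]);
translate([0, 233, 0]) cube([233, 4634, 2760]);
translate([4007, 233, 0]) cube([233, 4634, 2760]);


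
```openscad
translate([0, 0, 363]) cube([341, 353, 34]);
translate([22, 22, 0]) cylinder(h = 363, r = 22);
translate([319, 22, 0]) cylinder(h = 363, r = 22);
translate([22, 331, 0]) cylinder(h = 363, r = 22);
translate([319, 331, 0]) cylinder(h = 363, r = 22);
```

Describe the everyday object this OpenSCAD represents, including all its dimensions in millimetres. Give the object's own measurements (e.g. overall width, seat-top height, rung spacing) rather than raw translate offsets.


A four-legged stool. The seat is a 341×353×34 mm slab whose top surface is at z = 397 mm; four round legs, each 44 mm in diameter, run from the floor (z = 0) to the underside of the seat, each leg's axis is inset half a diameter from the nearest pair of seat edges (so the leg's bounding box is flush with the corner).


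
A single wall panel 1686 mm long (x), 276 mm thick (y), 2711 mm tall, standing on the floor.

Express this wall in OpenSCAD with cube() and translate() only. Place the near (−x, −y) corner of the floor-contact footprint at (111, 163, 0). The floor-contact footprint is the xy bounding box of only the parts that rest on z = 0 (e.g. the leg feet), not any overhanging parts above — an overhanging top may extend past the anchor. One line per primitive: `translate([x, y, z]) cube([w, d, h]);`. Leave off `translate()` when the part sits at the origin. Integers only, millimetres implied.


translate([111, 163, 0]) cube([1686, 276, 2711]);


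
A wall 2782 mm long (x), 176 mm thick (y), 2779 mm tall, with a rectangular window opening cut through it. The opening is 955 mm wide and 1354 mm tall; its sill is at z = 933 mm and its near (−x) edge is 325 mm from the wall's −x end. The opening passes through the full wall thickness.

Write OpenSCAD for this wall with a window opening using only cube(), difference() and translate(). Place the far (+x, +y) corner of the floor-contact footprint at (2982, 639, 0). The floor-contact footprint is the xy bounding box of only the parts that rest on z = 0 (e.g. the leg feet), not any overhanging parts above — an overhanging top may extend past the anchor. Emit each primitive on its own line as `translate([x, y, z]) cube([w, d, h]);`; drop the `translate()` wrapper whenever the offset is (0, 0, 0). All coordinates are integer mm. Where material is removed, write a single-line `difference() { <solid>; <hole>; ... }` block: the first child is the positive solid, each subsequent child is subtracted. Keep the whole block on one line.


difference() { translate([200, 463, 0]) cube([2782, 176, 2779]); translate([525, 463, 933]) cube([955, 176, 1354]); }


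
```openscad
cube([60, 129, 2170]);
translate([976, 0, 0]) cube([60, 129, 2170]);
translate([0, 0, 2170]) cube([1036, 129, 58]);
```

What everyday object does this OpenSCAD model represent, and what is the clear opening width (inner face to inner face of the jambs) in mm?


A door frame. The clear opening width is 916 mm.

Two 2170 mm tall posts with a header on top — a door frame. The left jamb is 60 mm wide at x = 0; the right jamb starts at x = 976. The clear opening is 976 − 60 = 916 mm.


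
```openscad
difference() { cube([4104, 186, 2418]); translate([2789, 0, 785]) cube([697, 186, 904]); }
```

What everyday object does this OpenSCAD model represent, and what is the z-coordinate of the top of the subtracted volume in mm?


A wall with a window opening. The window head height is 1689 mm.

A wall with a rectangular opening subtracted — a window. Sill at z = 785, opening 904 mm tall, so the head is at 785 + 904 = 1689 mm.


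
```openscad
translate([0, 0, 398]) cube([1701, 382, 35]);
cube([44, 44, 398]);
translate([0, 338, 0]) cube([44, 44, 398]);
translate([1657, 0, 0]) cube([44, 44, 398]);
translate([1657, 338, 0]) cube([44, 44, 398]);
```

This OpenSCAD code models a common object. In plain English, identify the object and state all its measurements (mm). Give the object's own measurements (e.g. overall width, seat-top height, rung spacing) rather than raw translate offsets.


A long wooden bench with a 1701 mm (x) × 382 mm (y) seat, 35 mm thick, its top surface 433 mm above the floor. Four 44 mm square legs at the seat corners, flush with the edges, run from z = 0 to the seat underside.


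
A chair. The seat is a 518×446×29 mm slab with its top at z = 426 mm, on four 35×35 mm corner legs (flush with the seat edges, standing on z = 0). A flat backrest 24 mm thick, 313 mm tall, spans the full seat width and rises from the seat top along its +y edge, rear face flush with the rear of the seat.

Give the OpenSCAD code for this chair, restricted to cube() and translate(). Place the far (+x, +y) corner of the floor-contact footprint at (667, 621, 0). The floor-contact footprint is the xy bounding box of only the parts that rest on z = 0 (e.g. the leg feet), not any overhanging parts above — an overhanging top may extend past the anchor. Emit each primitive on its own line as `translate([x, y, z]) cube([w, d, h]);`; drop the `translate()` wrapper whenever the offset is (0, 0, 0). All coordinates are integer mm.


translate([149, 175, 397]) cube([518, 446, 29]);
translate([149, 175, 0]) cube([35, 35, 397]);
translate([632, 175, 0]) cube([35, 35, 397]);
translate([149, 586, 0]) cube([35, 35, 397]);
translate([632, 586, 0]) cube([35, 35, 397]);
translate([149, 597, 426]) cube([518, 24, 313]);


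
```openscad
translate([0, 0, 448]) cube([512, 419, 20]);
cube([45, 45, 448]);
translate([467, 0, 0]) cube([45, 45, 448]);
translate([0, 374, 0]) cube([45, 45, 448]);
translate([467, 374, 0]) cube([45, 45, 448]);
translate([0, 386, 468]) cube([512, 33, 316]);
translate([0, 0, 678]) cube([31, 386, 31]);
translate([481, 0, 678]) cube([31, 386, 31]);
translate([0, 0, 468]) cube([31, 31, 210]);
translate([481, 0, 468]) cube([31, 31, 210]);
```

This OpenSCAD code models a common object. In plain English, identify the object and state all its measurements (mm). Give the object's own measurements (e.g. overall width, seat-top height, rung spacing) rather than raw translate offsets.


A chair. The seat is a 512×419×20 mm slab with its top at z = 468 mm, on four 45×45 mm corner legs (flush with the seat edges, standing on z = 0). A flat backrest 33 mm thick, 316 mm tall, spans the full seat width and rises from the seat top along its +y edge, rear face flush with the rear of the seat. Two armrests of 31×31 mm section run along each side from the seat's front edge to the front of the backrest, top faces 241 mm above the seat top and outer faces flush with the seat's x-edges; a 31×31 mm post under the front of each armrest stands on the seat at the front corner.


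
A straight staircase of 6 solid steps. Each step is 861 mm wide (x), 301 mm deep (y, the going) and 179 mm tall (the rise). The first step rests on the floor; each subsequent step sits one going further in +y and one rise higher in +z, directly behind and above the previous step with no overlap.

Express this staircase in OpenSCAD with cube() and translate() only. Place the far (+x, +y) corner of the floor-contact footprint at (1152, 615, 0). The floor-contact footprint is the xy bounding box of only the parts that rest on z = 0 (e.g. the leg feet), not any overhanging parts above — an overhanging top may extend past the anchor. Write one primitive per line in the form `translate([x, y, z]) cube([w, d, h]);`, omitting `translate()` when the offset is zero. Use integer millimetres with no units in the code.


translate([291, 314, 0]) cube([861, 301, 179]);
translate([291, 615, 179]) cube([861, 301, 179]);
translate([291, 916, 358]) cube([861, 301, 179]);
translate([291, 1217, 537]) cube([861, 301, 179]);
translate([291, 1518, 716]) cube([861, 301, 179]);
translate([291, 1819, 895]) cube([861, 301, 179]);


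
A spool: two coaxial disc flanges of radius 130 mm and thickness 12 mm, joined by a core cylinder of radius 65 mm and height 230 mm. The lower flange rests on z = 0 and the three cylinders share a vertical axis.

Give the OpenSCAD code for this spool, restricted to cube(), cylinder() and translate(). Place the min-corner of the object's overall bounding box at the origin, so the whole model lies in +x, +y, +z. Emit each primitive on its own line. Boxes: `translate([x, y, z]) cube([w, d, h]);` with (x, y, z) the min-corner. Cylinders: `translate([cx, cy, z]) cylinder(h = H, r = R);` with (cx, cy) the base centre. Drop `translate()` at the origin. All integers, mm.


translate([130, 130, 0]) cylinder(h = 12, r = 130);
translate([130, 130, 12]) cylinder(h = 230, r = 65);
translate([130, 130, 242]) cylinder(h = 12, r = 130);


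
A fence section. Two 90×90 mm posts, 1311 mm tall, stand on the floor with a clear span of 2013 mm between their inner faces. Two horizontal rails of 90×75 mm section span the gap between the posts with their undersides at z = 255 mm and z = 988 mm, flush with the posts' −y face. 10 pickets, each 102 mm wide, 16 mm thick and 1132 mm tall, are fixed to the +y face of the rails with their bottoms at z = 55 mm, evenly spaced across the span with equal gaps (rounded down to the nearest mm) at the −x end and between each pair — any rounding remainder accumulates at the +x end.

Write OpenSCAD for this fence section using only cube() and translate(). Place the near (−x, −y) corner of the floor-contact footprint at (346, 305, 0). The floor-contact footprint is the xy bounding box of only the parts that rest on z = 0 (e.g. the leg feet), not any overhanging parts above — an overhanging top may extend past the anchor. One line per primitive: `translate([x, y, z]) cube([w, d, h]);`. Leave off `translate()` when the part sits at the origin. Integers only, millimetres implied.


translate([346, 305, 0]) cube([90, 90, 1311]);
translate([2449, 305, 0]) cube([90, 90, 1311]);
translate([436, 305, 255]) cube([2013, 90, 75]);
translate([436, 305, 988]) cube([2013, 90, 75]);
translate([526, 395, 55]) cube([102, 16, 1132]);
translate([718, 395, 55]) cube([102, 16, 1132]);
translate([910, 395, 55]) cube([102, 16, 1132]);
translate([1102, 395, 55]) cube([102, 16, 1132]);
translate([1294, 395, 55]) cube([102, 16, 1132]);
translate([1486, 395, 55]) cube([102, 16, 1132]);
translate([1678, 395, 55]) cube([102, 16, 1132]);
translate([1870, 395, 55]) cube([102, 16, 1132]);
translate([2062, 395, 55]) cube([102, 16, 1132]);
translate([2254, 395, 55]) cube([102, 16, 1132]);


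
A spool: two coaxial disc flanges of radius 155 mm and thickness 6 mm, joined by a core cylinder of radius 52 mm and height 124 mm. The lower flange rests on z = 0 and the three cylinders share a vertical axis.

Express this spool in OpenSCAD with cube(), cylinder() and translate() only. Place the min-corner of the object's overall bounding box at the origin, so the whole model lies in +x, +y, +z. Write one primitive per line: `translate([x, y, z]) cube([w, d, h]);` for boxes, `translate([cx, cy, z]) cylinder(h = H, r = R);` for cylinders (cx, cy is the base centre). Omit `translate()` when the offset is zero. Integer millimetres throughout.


translate([155, 155, 0]) cylinder(h = 6, r = 155);
translate([155, 155, 6]) cylinder(h = 124, r = 52);
translate([155, 155, 130]) cylinder(h = 6, r = 155);


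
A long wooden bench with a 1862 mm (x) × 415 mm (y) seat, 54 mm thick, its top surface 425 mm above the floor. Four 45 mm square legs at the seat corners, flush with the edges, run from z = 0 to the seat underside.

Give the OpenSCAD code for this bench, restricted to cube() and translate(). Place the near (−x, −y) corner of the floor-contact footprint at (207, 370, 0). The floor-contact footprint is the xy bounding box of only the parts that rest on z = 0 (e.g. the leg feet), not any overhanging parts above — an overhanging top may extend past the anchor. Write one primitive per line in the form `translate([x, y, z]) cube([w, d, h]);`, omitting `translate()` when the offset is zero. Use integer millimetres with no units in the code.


translate([207, 370, 371]) cube([1862, 415, 54]);
translate([207, 370, 0]) cube([45, 45, 371]);
translate([207, 740, 0]) cube([45, 45, 371]);
translate([2024, 370, 0]) cube([45, 45, 371]);
translate([2024, 740, 0]) cube([45, 45, 371]);


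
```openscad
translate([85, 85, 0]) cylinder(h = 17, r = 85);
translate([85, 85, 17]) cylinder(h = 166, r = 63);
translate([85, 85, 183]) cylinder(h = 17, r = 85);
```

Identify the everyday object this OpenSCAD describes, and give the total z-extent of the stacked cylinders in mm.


A spool. The overall height is 200 mm.

Three coaxial cylinders, large–small–large — a spool. Two 17 mm flanges and a 166 mm core give 17 + 166 + 17 = 200 mm.


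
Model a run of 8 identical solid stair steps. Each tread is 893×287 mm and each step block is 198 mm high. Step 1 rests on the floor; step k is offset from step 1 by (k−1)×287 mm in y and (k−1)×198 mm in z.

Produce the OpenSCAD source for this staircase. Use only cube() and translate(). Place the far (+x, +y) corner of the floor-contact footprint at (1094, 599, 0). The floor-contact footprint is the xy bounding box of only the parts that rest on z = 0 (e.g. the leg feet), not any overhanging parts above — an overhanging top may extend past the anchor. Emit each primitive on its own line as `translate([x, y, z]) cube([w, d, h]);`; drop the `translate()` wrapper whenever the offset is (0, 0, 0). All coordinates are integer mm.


translate([201, 312, 0]) cube([893, 287, 198]);
translate([201, 599, 198]) cube([893, 287, 198]);
translate([201, 886, 396]) cube([893, 287, 198]);
translate([201, 1173, 594]) cube([893, 287, 198]);
translate([201, 1460, 792]) cube([893, 287, 198]);
translate([201, 1747, 990]) cube([893, 287, 198]);
translate([201, 2034, 1188]) cube([893, 287, 198]);
translate([201, 2321, 1386]) cube([893, 287, 198]);


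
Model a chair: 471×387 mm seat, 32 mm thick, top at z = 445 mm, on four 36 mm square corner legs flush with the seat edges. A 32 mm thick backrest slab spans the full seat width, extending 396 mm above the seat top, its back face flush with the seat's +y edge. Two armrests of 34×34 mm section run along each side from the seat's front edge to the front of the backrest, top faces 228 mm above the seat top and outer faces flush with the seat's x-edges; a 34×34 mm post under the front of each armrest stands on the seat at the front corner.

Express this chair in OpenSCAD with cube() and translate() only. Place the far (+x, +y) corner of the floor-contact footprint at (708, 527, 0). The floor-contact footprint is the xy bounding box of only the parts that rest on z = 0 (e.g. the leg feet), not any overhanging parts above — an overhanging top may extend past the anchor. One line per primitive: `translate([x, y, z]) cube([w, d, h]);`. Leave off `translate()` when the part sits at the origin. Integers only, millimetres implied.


// leg_h = 445 - 32 = 413
// arm post h = 228 - 34 = 194
translate([237, 140, 413]) cube([471, 387, 32]);
translate([237, 140, 0]) cube([36, 36, 413]);
translate([672, 140, 0]) cube([36, 36, 413]);
translate([237, 491, 0]) cube([36, 36, 413]);
translate([672, 491, 0]) cube([36, 36, 413]);
translate([237, 495, 445]) cube([471, 32, 396]);
translate([237, 140, 639]) cube([34, 355, 34]);
translate([674, 140, 639]) cube([34, 355, 34]);
translate([237, 140, 445]) cube([34, 34, 194]);
translate([674, 140, 445]) cube([34, 34, 194]);


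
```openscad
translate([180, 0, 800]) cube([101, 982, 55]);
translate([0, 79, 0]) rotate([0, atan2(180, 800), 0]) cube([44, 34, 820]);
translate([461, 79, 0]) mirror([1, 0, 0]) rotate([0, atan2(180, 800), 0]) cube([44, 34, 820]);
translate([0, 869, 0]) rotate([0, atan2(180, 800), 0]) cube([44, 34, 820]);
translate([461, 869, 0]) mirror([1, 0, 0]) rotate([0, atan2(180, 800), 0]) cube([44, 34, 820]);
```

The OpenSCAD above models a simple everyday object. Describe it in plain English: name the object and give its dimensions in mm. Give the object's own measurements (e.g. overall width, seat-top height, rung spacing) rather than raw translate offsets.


A sawhorse. A 101×982×55 mm beam (x, y, z) sits on two A-frame leg pairs. Each pair is two raked legs of 44×34 mm section (34 mm along y) splaying symmetrically in x. Each leg rises 800 mm vertically over 180 mm of horizontal reach and is 820 mm long along its own axis. Every leg's outer bottom edge rests on the floor and its outer top edge meets a bottom edge of the beam — the left legs (tilting toward +x) meet the beam's −x bottom edge, the right legs (their mirror images, tilting toward −x) meet its +x bottom edge — so the leg tops tuck under the beam, the beam's underside is 800 mm above the floor, and the feet are 461 mm apart outside-to-outside with the beam centred between them. The two leg pairs are set in 79 mm from either end of the beam.


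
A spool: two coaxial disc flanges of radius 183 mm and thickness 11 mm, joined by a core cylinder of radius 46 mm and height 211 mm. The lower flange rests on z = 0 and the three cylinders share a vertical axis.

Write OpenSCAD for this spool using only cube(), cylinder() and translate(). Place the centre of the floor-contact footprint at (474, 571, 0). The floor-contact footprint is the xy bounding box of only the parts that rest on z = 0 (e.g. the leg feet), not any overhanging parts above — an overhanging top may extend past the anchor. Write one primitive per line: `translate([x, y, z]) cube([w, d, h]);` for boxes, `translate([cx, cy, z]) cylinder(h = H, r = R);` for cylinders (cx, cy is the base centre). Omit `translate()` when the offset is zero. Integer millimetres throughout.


translate([474, 571, 0]) cylinder(h = 11, r = 183);
translate([474, 571, 11]) cylinder(h = 211, r = 46);
translate([474, 571, 222]) cylinder(h = 11, r = 183);


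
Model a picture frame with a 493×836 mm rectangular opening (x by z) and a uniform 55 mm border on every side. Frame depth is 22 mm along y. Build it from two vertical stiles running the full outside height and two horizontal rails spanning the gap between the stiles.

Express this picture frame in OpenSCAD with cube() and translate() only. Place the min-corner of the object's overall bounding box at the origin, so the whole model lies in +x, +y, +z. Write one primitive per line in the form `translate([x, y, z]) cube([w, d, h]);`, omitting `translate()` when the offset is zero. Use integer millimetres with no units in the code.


cube([55, 22, 946]);
translate([548, 0, 0]) cube([55, 22, 946]);
translate([55, 0, 0]) cube([493, 22, 55]);
translate([55, 0, 891]) cube([493, 22, 55]);


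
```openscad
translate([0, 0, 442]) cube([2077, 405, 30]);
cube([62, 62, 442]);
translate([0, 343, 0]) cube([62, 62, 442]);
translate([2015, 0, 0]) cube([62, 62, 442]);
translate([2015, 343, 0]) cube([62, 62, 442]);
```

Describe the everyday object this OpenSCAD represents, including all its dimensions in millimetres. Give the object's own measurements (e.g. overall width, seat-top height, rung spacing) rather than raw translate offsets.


A long wooden bench with a 2077 mm (x) × 405 mm (y) seat, 30 mm thick, its top surface 472 mm above the floor. Four 62 mm square legs at the seat corners, flush with the edges, run from z = 0 to the seat underside.


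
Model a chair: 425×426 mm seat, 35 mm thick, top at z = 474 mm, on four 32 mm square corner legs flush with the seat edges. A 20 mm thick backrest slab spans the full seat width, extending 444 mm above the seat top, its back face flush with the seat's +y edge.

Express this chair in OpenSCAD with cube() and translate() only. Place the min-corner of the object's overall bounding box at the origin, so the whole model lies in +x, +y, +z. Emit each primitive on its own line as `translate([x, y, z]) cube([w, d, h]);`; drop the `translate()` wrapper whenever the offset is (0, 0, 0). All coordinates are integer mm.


translate([0, 0, 439]) cube([425, 426, 35]);
cube([32, 32, 439]);
translate([393, 0, 0]) cube([32, 32, 439]);
translate([0, 394, 0]) cube([32, 32, 439]);
translate([393, 394, 0]) cube([32, 32, 439]);
translate([0, 406, 474]) cube([425, 20, 444]);


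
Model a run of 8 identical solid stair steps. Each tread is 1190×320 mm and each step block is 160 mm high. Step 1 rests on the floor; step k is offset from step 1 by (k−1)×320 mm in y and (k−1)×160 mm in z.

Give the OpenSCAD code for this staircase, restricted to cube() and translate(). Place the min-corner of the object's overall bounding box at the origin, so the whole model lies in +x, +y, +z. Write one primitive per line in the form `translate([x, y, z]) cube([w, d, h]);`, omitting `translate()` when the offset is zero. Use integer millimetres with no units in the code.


cube([1190, 320, 160]);
translate([0, 320, 160]) cube([1190, 320, 160]);
translate([0, 640, 320]) cube([1190, 320, 160]);
translate([0, 960, 480]) cube([1190, 320, 160]);
translate([0, 1280, 640]) cube([1190, 320, 160]);
translate([0, 1600, 800]) cube([1190, 320, 160]);
translate([0, 1920, 960]) cube([1190, 320, 160]);
translate([0, 2240, 1120]) cube([1190, 320, 160]);


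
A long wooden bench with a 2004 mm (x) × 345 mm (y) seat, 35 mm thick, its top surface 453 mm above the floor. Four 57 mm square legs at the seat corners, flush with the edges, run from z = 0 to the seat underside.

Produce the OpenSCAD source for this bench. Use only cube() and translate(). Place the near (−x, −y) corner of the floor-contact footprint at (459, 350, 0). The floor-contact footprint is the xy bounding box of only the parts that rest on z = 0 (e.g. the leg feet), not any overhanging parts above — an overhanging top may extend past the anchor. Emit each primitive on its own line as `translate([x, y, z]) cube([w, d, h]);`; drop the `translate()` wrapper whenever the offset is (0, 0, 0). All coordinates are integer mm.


translate([459, 350, 418]) cube([2004, 345, 35]);
translate([459, 350, 0]) cube([57, 57, 418]);
translate([459, 638, 0]) cube([57, 57, 418]);
translate([2406, 350, 0]) cube([57, 57, 418]);
translate([2406, 638, 0]) cube([57, 57, 418]);


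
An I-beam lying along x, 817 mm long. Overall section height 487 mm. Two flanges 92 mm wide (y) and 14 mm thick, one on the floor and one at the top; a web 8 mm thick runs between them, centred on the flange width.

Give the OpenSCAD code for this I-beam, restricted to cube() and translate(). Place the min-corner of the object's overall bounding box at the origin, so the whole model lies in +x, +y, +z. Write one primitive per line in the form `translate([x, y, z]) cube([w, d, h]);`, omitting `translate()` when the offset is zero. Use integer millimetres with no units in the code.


cube([817, 92, 14]);
translate([0, 42, 14]) cube([817, 8, 459]);
translate([0, 0, 473]) cube([817, 92, 14]);


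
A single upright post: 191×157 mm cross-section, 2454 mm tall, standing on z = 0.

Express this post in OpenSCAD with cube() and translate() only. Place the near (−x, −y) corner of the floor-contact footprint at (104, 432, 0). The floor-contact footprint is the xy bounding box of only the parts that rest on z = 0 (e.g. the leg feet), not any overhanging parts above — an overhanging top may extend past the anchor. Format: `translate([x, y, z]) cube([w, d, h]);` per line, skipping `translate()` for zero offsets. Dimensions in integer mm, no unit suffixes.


translate([104, 432, 0]) cube([191, 157, 2454]);


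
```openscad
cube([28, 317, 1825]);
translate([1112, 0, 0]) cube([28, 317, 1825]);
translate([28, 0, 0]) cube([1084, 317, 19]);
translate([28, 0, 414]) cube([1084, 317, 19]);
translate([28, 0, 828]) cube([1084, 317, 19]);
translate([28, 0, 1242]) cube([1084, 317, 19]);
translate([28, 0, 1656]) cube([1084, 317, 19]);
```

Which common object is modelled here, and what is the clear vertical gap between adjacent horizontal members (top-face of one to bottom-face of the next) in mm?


A bookshelf. The clear shelf gap is 395 mm.

Two tall side panels with 5 horizontal boards between them — a bookshelf. The first two shelf undersides are at z = 0 and z = 414; with shelf thickness 19, the clear gap is 414 − 0 − 19 = 395 mm.


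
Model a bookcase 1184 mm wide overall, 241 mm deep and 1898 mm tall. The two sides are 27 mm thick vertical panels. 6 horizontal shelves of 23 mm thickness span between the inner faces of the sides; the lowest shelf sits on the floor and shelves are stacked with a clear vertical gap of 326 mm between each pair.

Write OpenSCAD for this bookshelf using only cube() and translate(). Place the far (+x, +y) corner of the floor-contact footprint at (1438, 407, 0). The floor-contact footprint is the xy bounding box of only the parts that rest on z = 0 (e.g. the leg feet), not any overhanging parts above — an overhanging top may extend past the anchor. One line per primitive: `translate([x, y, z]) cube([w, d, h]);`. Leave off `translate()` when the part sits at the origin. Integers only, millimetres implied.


translate([254, 166, 0]) cube([27, 241, 1898]);
translate([1411, 166, 0]) cube([27, 241, 1898]);
translate([281, 166, 0]) cube([1130, 241, 23]);
translate([281, 166, 349]) cube([1130, 241, 23]);
translate([281, 166, 698]) cube([1130, 241, 23]);
translate([281, 166, 1047]) cube([1130, 241, 23]);
translate([281, 166, 1396]) cube([1130, 241, 23]);
translate([281, 166, 1745]) cube([1130, 241, 23]);


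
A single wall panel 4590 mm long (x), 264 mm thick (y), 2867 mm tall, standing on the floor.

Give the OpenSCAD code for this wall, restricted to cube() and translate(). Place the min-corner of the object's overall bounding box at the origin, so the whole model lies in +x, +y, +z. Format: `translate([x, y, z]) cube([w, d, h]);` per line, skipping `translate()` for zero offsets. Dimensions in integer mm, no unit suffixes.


cube([4590, 264, 2867]);


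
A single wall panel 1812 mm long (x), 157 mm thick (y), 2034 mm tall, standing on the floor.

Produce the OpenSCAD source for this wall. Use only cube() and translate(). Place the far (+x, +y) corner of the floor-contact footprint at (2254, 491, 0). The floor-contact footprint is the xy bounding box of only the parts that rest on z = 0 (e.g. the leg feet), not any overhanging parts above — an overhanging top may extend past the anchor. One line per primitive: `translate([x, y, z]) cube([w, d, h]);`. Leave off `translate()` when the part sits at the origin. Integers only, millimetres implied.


translate([442, 334, 0]) cube([1812, 157, 2034]);


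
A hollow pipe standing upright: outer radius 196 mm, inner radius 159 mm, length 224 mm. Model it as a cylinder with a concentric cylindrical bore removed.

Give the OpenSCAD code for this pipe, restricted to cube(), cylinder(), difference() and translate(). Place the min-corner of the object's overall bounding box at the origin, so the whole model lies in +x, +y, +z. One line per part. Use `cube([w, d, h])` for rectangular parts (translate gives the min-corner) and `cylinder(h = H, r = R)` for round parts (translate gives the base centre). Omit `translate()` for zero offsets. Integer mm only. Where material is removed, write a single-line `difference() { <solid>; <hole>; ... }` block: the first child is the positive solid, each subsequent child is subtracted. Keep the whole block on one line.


difference() { translate([196, 196, 0]) cylinder(h = 224, r = 196); translate([196, 196, 0]) cylinder(h = 224, r = 159); }


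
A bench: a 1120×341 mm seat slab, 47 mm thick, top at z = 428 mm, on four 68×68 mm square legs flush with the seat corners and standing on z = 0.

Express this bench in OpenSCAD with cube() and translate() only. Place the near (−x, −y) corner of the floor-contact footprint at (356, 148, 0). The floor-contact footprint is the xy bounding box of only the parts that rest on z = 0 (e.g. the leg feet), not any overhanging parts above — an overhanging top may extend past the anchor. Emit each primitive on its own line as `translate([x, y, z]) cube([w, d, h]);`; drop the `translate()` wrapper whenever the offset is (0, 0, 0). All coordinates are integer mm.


translate([356, 148, 381]) cube([1120, 341, 47]);
translate([356, 148, 0]) cube([68, 68, 381]);
translate([356, 421, 0]) cube([68, 68, 381]);
translate([1408, 148, 0]) cube([68, 68, 381]);
translate([1408, 421, 0]) cube([68, 68, 381]);


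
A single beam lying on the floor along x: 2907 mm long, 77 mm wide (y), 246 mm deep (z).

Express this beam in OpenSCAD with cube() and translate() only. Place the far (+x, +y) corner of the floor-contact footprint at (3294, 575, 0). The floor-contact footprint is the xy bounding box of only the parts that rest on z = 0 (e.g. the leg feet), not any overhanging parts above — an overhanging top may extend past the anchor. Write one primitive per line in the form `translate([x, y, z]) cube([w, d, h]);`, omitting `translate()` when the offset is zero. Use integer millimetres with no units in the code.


translate([387, 498, 0]) cube([2907, 77, 246]);


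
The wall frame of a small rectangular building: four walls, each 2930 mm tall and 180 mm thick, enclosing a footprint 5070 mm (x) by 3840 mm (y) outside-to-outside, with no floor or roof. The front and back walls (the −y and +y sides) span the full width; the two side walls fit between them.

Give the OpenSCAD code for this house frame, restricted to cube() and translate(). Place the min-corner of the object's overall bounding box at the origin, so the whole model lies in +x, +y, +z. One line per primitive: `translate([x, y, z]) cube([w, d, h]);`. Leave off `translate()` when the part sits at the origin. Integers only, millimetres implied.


cube([5070, 180, 2930]);
translate([0, 3660, 0]) cube([5070, 180, 2930]);
translate([0, 180, 0]) cube([180, 3480, 2930]);
translate([4890, 180, 0]) cube([180, 3480, 2930]);


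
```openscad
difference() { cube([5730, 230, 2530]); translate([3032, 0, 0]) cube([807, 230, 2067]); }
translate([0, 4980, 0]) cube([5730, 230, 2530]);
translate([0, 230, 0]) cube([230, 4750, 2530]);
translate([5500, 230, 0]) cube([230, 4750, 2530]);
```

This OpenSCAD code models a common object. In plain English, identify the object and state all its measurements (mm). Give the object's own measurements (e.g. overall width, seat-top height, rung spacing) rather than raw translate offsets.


A single room: four walls, each 2530 mm tall and 230 mm thick, enclosing an outside footprint 5730×5210 mm (x × y), no floor or roof. The front and back walls (−y and +y sides) run the full x-width; the side walls fit between their inner faces. A door opening 807 mm wide and 2067 mm tall is cut through the front wall from the floor up, its −x edge 3032 mm from the wall's −x end.


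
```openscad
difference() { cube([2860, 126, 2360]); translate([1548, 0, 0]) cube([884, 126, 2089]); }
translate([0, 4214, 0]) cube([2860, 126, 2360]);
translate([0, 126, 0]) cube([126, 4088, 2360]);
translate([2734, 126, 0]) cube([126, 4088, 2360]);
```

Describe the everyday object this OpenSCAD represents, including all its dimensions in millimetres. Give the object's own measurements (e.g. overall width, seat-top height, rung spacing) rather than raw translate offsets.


A single room: four walls, each 2360 mm tall and 126 mm thick, enclosing an outside footprint 2860×4340 mm (x × y), no floor or roof. The front and back walls (−y and +y sides) run the full x-width; the side walls fit between their inner faces. A door opening 884 mm wide and 2089 mm tall is cut through the front wall from the floor up, its −x edge 1548 mm from the wall's −x end.


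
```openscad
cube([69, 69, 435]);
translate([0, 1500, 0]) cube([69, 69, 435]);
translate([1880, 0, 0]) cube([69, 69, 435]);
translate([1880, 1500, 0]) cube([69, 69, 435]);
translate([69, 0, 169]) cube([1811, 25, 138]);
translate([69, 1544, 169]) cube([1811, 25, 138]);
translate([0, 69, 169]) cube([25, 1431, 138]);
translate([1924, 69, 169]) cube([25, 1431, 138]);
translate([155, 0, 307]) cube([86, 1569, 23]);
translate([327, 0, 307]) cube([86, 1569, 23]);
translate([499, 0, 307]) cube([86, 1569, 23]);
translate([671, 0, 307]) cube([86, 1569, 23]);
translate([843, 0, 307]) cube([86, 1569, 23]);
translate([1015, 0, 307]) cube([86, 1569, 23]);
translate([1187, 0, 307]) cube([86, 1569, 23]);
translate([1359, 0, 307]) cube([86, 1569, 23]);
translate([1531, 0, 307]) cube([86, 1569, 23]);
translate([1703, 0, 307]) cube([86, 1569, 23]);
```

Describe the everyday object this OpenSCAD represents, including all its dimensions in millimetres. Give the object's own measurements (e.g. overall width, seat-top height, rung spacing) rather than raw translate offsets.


A bed frame 1949 mm long (x) by 1569 mm wide (y). Four 69×69 mm corner posts, 435 mm tall, at the corners of the footprint. Four rails of 25 mm thickness and 138 mm height run between adjacent posts with their undersides at z = 169 mm, their outer faces flush with the outside of the frame (the two x-running rails run between the posts' inner faces; the two y-running rails run between the posts' inner faces). 10 slats, each 86 mm wide (x) and 23 mm thick, lie across the top of the two x-running rails, running the full 1569 mm width of the frame in y; along x they sit between the end posts with a 86 mm gap after the −x posts and between neighbouring slats, leaving 91 mm before the +x posts.


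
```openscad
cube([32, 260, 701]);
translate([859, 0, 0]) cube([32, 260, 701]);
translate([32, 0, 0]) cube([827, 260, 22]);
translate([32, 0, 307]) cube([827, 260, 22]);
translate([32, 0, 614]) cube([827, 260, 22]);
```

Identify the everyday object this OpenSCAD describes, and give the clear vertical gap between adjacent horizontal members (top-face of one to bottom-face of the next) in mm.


A bookshelf. The clear shelf gap is 285 mm.

Two tall side panels with 3 horizontal boards between them — a bookshelf. The first two shelf undersides are at z = 0 and z = 307; with shelf thickness 22, the clear gap is 307 − 0 − 22 = 285 mm.
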